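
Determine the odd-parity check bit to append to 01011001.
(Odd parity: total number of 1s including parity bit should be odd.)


Number of 1s in data: 4
Parity bit: 1

1


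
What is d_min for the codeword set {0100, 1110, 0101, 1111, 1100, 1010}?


Comparing all pairs, minimum distance: 1
Can detect 0 errors, correct 0 errors

1


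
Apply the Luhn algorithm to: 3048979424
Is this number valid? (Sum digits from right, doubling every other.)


Luhn sum = 59
59 mod 10 = 9

Invalid (Luhn sum mod 10 = 9)


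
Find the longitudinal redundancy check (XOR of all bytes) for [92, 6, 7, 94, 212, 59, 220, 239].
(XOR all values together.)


XOR chain: 92 ^ 6 ^ 7 ^ 94 ^ 212 ^ 59 ^ 220 ^ 239 = 223

223


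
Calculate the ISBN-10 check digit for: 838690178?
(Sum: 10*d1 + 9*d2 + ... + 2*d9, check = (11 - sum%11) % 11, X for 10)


Weighted sum: 308
308 mod 11 = 0

Check digit: 0


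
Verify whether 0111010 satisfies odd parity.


Number of 1s: 4

No, parity error (4 ones)


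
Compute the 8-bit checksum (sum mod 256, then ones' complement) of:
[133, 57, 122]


Sum = 312 mod 256 = 56
Complement = 199

199


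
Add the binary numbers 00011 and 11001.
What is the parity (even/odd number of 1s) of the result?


00011 = 3
11001 = 25
Sum = 28 = 11100
1s count = 3

odd parity (3 ones in 11100)


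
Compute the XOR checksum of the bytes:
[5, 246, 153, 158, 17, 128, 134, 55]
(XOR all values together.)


XOR chain: 5 ^ 246 ^ 153 ^ 158 ^ 17 ^ 128 ^ 134 ^ 55 = 212

212


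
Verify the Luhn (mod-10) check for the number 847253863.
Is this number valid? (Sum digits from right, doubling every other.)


Luhn sum = 52
52 mod 10 = 2

Invalid (Luhn sum mod 10 = 2)


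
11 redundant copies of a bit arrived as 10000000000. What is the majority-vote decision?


Ones: 1 out of 11
Threshold: 6

0 (1/11 voted 1)


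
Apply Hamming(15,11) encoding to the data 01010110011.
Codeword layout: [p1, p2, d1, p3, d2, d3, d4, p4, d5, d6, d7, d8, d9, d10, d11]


Parity bits: p1=0, p2=1, p3=0, p4=0

010010100110011


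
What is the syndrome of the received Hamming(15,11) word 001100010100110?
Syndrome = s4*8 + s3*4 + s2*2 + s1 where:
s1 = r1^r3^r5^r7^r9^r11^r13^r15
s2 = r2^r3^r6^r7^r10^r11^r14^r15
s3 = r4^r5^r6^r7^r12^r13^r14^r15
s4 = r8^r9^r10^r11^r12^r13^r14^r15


s1=0, s2=1, s3=1, s4=0

Syndrome = 6 (error at position 6)


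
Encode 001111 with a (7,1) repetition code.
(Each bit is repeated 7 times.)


Each bit -> 7 copies

000000000000001111111111111111111111111111


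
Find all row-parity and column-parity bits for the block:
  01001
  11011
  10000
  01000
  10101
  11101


Row parities: 001110
Column parities: 00010

Row P: 001110, Col P: 00010, Corner: 1


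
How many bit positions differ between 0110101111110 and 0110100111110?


XOR: 0000001000000
Count of 1s: 1

1


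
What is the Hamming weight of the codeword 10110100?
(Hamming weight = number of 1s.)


Counting 1s in 10110100

4


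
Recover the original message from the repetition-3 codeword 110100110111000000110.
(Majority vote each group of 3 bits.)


Groups: 110, 100, 110, 111, 000, 000, 110
Majority votes: 1011001

1011001


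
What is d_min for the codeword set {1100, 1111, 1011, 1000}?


Comparing all pairs, minimum distance: 1
Can detect 0 errors, correct 0 errors

1


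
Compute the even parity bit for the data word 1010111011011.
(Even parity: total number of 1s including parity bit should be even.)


Number of 1s in data: 9
Parity bit: 1

1


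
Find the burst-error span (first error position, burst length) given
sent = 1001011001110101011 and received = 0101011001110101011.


XOR: 1100000000000000000

Burst at position 0, length 2


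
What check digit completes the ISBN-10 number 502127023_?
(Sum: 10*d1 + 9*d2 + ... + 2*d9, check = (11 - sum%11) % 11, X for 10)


Weighted sum: 132
132 mod 11 = 0

Check digit: 0


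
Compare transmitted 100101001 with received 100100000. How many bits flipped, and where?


XOR: 000001001

2 error(s) at position(s): 5, 8


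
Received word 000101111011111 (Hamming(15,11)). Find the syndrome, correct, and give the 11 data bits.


Syndrome = 15: error at position 15

Data: 00111011110 (corrected bit 15)


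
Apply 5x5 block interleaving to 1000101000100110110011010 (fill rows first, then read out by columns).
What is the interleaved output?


Matrix:
  10001
  01000
  10011
  01100
  11010
Read columns: 1010101011000100010110100

1010101011000100010110100


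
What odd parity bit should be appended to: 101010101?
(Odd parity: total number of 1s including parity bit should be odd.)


Number of 1s in data: 5
Parity bit: 0

0


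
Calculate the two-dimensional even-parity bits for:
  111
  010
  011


Row parities: 110
Column parities: 110

Row P: 110, Col P: 110, Corner: 0


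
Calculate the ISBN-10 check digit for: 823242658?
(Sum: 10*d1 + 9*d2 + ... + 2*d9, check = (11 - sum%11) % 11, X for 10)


Weighted sum: 225
225 mod 11 = 5

Check digit: 6


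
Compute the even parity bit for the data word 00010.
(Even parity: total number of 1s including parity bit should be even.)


Number of 1s in data: 1
Parity bit: 1

1


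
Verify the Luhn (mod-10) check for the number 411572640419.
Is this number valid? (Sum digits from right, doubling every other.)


Luhn sum = 45
45 mod 10 = 5

Invalid (Luhn sum mod 10 = 5)


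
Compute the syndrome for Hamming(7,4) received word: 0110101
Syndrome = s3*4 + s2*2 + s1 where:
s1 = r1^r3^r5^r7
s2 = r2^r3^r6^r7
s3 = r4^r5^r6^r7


s1=1, s2=1, s3=0

Syndrome = 3 (error at position 3)


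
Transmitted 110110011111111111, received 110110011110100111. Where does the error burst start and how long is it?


XOR: 000000000001011000

Burst at position 11, length 4


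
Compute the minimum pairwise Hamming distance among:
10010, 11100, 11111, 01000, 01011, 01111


Comparing all pairs, minimum distance: 1
Can detect 0 errors, correct 0 errors

1


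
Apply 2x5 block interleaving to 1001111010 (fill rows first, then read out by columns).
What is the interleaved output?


Matrix:
  10011
  11010
Read columns: 1101001110

1101001110


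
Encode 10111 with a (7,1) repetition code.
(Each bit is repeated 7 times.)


Each bit -> 7 copies

11111110000000111111111111111111111


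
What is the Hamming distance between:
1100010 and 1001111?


XOR: 0101101
Count of 1s: 4

4


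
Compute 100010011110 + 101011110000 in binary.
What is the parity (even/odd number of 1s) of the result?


100010011110 = 2206
101011110000 = 2800
Sum = 5006 = 1001110001110
1s count = 7

odd parity (7 ones in 1001110001110)


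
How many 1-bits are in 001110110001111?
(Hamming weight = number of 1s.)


Counting 1s in 001110110001111

9


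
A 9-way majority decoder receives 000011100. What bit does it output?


Ones: 3 out of 9
Threshold: 5

0 (3/9 voted 1)


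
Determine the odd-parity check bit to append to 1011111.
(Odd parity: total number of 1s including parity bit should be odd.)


Number of 1s in data: 6
Parity bit: 1

1


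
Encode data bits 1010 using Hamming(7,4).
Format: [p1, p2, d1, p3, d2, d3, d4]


Parity bits: p1=1, p2=0, p3=1

1011010


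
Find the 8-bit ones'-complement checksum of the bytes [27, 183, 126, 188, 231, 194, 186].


Sum = 1135 mod 256 = 111
Complement = 144

144


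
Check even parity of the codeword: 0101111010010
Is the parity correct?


Number of 1s: 7

No, parity error (7 ones)


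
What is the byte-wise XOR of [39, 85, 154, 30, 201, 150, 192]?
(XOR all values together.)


XOR chain: 39 ^ 85 ^ 154 ^ 30 ^ 201 ^ 150 ^ 192 = 105

105


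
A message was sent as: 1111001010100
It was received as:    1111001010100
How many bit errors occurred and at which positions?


XOR: 0000000000000

0 errors (received matches sent)


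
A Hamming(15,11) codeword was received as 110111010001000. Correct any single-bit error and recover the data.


Syndrome = 0: no error detected

Data: 01100001000 (no errors)


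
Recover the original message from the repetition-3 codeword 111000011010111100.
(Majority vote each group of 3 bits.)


Groups: 111, 000, 011, 010, 111, 100
Majority votes: 101010

101010


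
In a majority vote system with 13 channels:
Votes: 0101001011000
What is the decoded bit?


Ones: 5 out of 13
Threshold: 7

0 (5/13 voted 1)


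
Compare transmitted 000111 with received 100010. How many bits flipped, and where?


XOR: 100101

3 error(s) at position(s): 0, 3, 5


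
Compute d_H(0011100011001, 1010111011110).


XOR: 1001011000111
Count of 1s: 7

7


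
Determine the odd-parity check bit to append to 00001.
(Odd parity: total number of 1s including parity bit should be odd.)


Number of 1s in data: 1
Parity bit: 0

0


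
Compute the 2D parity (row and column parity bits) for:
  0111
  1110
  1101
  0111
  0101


Row parities: 11110
Column parities: 0110

Row P: 11110, Col P: 0110, Corner: 0


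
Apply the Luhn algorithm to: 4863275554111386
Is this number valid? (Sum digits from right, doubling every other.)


Luhn sum = 65
65 mod 10 = 5

Invalid (Luhn sum mod 10 = 5)


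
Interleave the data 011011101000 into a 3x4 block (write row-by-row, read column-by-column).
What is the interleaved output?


Matrix:
  0110
  1110
  1000
Read columns: 011110110000

011110110000


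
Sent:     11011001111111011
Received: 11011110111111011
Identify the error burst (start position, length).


XOR: 00000111000000000

Burst at position 5, length 3


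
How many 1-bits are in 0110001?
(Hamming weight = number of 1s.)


Counting 1s in 0110001

3


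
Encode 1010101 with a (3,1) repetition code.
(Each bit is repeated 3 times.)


Each bit -> 3 copies

111000111000111000111


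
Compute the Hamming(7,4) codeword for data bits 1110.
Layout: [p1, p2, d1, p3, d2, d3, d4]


Parity bits: p1=0, p2=0, p3=0

0010110


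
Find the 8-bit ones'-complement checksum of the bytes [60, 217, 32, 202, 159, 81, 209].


Sum = 960 mod 256 = 192
Complement = 63

63


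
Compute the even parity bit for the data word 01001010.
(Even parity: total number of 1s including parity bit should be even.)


Number of 1s in data: 3
Parity bit: 1

1


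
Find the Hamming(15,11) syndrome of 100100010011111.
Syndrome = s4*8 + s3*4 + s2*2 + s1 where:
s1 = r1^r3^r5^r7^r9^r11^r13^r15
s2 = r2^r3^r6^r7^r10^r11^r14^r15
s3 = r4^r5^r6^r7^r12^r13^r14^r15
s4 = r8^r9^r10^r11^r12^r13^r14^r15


s1=0, s2=1, s3=1, s4=0

Syndrome = 6 (error at position 6)


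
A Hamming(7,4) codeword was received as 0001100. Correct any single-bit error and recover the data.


Syndrome = 1: error at position 1

Data: 0100 (corrected bit 1)


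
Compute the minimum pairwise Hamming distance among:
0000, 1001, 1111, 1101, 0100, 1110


Comparing all pairs, minimum distance: 1
Can detect 0 errors, correct 0 errors

1


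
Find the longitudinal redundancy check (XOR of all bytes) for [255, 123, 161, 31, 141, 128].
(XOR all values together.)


XOR chain: 255 ^ 123 ^ 161 ^ 31 ^ 141 ^ 128 = 55

55


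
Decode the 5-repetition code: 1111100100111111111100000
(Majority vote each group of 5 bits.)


Groups: 11111, 00100, 11111, 11111, 00000
Majority votes: 10110

10110


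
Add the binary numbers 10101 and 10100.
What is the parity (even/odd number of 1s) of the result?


10101 = 21
10100 = 20
Sum = 41 = 101001
1s count = 3

odd parity (3 ones in 101001)


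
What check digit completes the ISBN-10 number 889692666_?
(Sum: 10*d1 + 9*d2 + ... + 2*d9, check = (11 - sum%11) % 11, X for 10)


Weighted sum: 384
384 mod 11 = 10

Check digit: 1


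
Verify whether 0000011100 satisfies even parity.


Number of 1s: 3

No, parity error (3 ones)


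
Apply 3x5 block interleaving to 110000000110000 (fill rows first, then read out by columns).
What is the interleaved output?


Matrix:
  11000
  00001
  10000
Read columns: 101100000000010

101100000000010


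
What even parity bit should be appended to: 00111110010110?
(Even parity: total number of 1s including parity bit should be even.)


Number of 1s in data: 8
Parity bit: 0

0


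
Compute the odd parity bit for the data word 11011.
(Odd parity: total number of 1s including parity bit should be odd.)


Number of 1s in data: 4
Parity bit: 1

1


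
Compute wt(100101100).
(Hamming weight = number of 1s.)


Counting 1s in 100101100

4


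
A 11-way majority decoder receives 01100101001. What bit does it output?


Ones: 5 out of 11
Threshold: 6

0 (5/11 voted 1)


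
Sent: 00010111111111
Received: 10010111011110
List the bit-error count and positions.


XOR: 10000000100001

3 error(s) at position(s): 0, 8, 13


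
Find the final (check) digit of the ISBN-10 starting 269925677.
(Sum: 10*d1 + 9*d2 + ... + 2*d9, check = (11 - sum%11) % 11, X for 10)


Weighted sum: 305
305 mod 11 = 8

Check digit: 3


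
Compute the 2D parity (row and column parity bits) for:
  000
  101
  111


Row parities: 001
Column parities: 010

Row P: 001, Col P: 010, Corner: 1


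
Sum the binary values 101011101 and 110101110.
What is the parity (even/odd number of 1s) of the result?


101011101 = 349
110101110 = 430
Sum = 779 = 1100001011
1s count = 5

odd parity (5 ones in 1100001011)


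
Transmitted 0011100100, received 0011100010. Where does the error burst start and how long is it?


XOR: 0000000110

Burst at position 7, length 2


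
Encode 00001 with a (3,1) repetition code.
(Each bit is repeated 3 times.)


Each bit -> 3 copies

000000000000111


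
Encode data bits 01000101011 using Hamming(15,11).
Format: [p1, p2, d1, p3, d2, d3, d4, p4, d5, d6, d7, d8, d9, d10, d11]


Parity bits: p1=0, p2=1, p3=0, p4=0

010010000101011


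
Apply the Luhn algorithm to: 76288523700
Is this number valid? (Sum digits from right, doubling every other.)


Luhn sum = 43
43 mod 10 = 3

Invalid (Luhn sum mod 10 = 3)


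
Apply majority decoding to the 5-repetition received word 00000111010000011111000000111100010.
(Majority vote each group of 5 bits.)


Groups: 00000, 11101, 00000, 11111, 00000, 01111, 00010
Majority votes: 0101010

0101010


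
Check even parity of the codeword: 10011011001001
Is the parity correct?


Number of 1s: 7

No, parity error (7 ones)


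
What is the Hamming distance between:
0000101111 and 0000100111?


XOR: 0000001000
Count of 1s: 1

1


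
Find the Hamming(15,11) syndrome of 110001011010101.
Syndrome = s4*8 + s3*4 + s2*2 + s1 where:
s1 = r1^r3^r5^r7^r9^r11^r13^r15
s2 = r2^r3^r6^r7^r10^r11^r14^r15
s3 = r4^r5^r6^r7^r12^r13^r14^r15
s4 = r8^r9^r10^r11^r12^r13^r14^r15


s1=1, s2=0, s3=1, s4=1

Syndrome = 13 (error at position 13)


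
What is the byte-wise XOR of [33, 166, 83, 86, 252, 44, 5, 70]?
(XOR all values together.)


XOR chain: 33 ^ 166 ^ 83 ^ 86 ^ 252 ^ 44 ^ 5 ^ 70 = 17

17


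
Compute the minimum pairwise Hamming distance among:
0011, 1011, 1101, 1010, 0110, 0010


Comparing all pairs, minimum distance: 1
Can detect 0 errors, correct 0 errors

1


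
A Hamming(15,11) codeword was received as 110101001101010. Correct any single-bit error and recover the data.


Syndrome = 0: no error detected

Data: 00101101010 (no errors)


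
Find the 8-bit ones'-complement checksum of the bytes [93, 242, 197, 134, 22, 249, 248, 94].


Sum = 1279 mod 256 = 255
Complement = 0

0


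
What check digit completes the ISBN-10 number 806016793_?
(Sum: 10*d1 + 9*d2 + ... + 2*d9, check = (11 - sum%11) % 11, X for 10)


Weighted sum: 225
225 mod 11 = 5

Check digit: 6


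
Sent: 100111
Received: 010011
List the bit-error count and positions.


XOR: 110100

3 error(s) at position(s): 0, 1, 3


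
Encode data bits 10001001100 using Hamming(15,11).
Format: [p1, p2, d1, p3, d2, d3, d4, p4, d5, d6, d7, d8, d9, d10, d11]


Parity bits: p1=1, p2=1, p3=0, p4=1

111000011001100


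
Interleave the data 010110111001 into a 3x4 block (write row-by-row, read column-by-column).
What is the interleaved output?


Matrix:
  0101
  1011
  1001
Read columns: 011100010111

011100010111


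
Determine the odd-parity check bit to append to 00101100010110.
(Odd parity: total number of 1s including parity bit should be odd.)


Number of 1s in data: 6
Parity bit: 1

1


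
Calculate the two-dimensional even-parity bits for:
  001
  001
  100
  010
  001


Row parities: 11111
Column parities: 111

Row P: 11111, Col P: 111, Corner: 1


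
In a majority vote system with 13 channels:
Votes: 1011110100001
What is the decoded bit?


Ones: 7 out of 13
Threshold: 7

1 (7/13 voted 1)


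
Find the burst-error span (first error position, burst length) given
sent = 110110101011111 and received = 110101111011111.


XOR: 000011010000000

Burst at position 4, length 4


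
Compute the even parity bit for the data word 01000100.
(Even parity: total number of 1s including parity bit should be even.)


Number of 1s in data: 2
Parity bit: 0

0


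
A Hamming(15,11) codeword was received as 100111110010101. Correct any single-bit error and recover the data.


Syndrome = 0: no error detected

Data: 01110010101 (no errors)


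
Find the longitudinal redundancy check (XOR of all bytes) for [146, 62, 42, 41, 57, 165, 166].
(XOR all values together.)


XOR chain: 146 ^ 62 ^ 42 ^ 41 ^ 57 ^ 165 ^ 166 = 149

149


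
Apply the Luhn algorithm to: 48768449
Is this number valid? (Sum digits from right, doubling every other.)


Luhn sum = 55
55 mod 10 = 5

Invalid (Luhn sum mod 10 = 5)


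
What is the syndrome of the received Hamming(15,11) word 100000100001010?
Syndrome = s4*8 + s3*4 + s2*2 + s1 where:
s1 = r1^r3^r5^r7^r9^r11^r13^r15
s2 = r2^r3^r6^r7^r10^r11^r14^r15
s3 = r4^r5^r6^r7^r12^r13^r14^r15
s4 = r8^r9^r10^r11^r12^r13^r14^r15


s1=0, s2=0, s3=1, s4=0

Syndrome = 4 (error at position 4)


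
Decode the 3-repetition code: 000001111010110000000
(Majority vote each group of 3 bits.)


Groups: 000, 001, 111, 010, 110, 000, 000
Majority votes: 0010100

0010100


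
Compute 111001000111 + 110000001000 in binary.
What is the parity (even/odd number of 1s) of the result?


111001000111 = 3655
110000001000 = 3080
Sum = 6735 = 1101001001111
1s count = 8

even parity (8 ones in 1101001001111)


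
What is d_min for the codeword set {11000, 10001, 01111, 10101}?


Comparing all pairs, minimum distance: 1
Can detect 0 errors, correct 0 errors

1


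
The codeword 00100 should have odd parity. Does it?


Number of 1s: 1

Yes, parity is correct (1 ones)


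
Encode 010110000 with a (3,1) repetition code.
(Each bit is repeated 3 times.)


Each bit -> 3 copies

000111000111111000000000000


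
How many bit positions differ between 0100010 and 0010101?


XOR: 0110111
Count of 1s: 5

5


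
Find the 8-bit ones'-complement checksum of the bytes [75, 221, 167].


Sum = 463 mod 256 = 207
Complement = 48

48


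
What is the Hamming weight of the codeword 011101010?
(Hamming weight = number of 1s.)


Counting 1s in 011101010

5


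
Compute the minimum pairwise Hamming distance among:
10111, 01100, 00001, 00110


Comparing all pairs, minimum distance: 2
Can detect 1 errors, correct 0 errors

2


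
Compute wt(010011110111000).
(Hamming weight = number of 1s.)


Counting 1s in 010011110111000

8


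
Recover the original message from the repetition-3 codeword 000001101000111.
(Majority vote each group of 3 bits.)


Groups: 000, 001, 101, 000, 111
Majority votes: 00101

00101


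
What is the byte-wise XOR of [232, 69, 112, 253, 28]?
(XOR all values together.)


XOR chain: 232 ^ 69 ^ 112 ^ 253 ^ 28 = 60

60


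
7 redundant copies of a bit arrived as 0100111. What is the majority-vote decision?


Ones: 4 out of 7
Threshold: 4

1 (4/7 voted 1)


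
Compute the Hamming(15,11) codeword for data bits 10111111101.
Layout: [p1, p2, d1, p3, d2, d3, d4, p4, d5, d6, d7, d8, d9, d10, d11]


Parity bits: p1=0, p2=0, p3=1, p4=0

001101101111101


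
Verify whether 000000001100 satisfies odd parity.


Number of 1s: 2

No, parity error (2 ones)


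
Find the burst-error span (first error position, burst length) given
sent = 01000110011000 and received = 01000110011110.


XOR: 00000000000110

Burst at position 11, length 2


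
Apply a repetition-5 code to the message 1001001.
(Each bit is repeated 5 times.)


Each bit -> 5 copies

11111000000000011111000000000011111


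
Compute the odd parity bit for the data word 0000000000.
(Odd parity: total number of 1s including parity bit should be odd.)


Number of 1s in data: 0
Parity bit: 1

1


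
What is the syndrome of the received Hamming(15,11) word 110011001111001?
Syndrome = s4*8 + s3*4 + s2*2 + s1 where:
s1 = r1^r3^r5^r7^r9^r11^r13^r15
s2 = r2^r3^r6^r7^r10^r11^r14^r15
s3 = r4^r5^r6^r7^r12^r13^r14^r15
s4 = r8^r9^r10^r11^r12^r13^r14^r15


s1=1, s2=1, s3=0, s4=1

Syndrome = 11 (error at position 11)


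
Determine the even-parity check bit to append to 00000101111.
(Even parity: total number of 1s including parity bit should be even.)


Number of 1s in data: 5
Parity bit: 1

1


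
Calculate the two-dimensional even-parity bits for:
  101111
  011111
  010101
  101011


Row parities: 1110
Column parities: 001110

Row P: 1110, Col P: 001110, Corner: 1


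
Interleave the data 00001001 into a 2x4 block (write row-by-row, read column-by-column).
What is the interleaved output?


Matrix:
  0000
  1001
Read columns: 01000001

01000001


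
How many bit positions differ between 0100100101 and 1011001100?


XOR: 1111101001
Count of 1s: 7

7


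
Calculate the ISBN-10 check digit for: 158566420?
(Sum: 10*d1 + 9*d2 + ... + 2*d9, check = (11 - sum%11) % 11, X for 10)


Weighted sum: 242
242 mod 11 = 0

Check digit: 0


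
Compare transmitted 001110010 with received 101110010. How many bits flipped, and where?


XOR: 100000000

1 error(s) at position(s): 0


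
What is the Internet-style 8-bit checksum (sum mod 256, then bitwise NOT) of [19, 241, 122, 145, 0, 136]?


Sum = 663 mod 256 = 151
Complement = 104

104


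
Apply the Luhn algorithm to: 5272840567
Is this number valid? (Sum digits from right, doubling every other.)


Luhn sum = 36
36 mod 10 = 6

Invalid (Luhn sum mod 10 = 6)


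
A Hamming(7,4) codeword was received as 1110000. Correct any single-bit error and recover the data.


Syndrome = 0: no error detected

Data: 1000 (no errors)


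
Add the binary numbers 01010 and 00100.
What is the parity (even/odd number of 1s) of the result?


01010 = 10
00100 = 4
Sum = 14 = 1110
1s count = 3

odd parity (3 ones in 1110)


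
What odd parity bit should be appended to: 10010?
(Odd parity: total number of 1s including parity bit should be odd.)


Number of 1s in data: 2
Parity bit: 1

1


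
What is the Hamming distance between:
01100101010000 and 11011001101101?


XOR: 10111100111101
Count of 1s: 10

10


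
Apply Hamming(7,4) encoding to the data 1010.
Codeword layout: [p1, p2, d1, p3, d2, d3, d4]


Parity bits: p1=1, p2=0, p3=1

1011010


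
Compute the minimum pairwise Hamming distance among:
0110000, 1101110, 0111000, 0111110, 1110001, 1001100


Comparing all pairs, minimum distance: 1
Can detect 0 errors, correct 0 errors

1


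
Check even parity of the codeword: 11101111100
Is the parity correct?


Number of 1s: 8

Yes, parity is correct (8 ones)


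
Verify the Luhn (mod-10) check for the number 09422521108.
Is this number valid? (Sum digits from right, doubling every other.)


Luhn sum = 33
33 mod 10 = 3

Invalid (Luhn sum mod 10 = 3)


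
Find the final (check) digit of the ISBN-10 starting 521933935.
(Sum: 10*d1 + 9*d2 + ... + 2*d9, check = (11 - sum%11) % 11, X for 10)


Weighted sum: 227
227 mod 11 = 7

Check digit: 4


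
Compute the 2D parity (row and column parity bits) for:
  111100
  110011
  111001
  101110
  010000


Row parities: 00001
Column parities: 001000

Row P: 00001, Col P: 001000, Corner: 1


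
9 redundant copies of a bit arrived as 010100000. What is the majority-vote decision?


Ones: 2 out of 9
Threshold: 5

0 (2/9 voted 1)


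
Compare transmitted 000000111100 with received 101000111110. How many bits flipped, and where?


XOR: 101000000010

3 error(s) at position(s): 0, 2, 10


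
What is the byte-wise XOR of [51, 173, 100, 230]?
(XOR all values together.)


XOR chain: 51 ^ 173 ^ 100 ^ 230 = 28

28


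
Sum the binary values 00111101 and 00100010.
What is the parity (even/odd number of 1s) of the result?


00111101 = 61
00100010 = 34
Sum = 95 = 1011111
1s count = 6

even parity (6 ones in 1011111)


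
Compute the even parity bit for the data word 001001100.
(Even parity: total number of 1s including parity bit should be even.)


Number of 1s in data: 3
Parity bit: 1

1


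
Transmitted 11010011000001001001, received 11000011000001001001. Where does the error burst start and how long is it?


XOR: 00010000000000000000

Burst at position 3, length 1


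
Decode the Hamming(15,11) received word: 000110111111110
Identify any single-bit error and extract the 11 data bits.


Syndrome = 9: error at position 9

Data: 01010111110 (corrected bit 9)


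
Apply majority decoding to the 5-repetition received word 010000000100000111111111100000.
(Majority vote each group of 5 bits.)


Groups: 01000, 00001, 00000, 11111, 11111, 00000
Majority votes: 000110

000110


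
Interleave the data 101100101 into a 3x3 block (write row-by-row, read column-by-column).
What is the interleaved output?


Matrix:
  101
  100
  101
Read columns: 111000101

111000101


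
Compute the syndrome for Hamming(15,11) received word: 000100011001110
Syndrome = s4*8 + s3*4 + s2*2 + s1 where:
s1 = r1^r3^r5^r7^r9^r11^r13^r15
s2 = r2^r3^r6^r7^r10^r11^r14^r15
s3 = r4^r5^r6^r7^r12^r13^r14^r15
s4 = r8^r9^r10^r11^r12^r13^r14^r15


s1=0, s2=1, s3=0, s4=1

Syndrome = 10 (error at position 10)


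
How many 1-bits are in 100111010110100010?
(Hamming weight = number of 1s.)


Counting 1s in 100111010110100010

9


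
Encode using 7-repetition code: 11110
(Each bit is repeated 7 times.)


Each bit -> 7 copies

11111111111111111111111111110000000


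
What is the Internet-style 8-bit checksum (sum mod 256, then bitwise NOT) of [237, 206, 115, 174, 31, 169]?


Sum = 932 mod 256 = 164
Complement = 91

91


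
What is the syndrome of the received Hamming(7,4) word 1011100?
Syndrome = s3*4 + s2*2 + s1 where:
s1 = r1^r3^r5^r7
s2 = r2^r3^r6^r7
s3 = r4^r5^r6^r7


s1=1, s2=1, s3=0

Syndrome = 3 (error at position 3)


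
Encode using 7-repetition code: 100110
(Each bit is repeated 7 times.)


Each bit -> 7 copies

111111100000000000000111111111111110000000


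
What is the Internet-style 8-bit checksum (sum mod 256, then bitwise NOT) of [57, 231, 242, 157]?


Sum = 687 mod 256 = 175
Complement = 80

80


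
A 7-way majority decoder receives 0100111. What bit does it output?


Ones: 4 out of 7
Threshold: 4

1 (4/7 voted 1)


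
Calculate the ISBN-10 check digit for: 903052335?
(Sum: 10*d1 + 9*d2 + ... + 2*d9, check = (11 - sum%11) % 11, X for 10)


Weighted sum: 185
185 mod 11 = 9

Check digit: 2


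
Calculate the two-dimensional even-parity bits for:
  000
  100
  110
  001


Row parities: 0101
Column parities: 011

Row P: 0101, Col P: 011, Corner: 0


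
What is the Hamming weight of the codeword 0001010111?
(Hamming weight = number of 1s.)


Counting 1s in 0001010111

5


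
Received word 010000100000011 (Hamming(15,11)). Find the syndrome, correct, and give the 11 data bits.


Syndrome = 4: error at position 4

Data: 00010000011 (corrected bit 4)


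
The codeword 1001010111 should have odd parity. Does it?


Number of 1s: 6

No, parity error (6 ones)


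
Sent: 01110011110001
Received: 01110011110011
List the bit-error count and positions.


XOR: 00000000000010

1 error(s) at position(s): 12


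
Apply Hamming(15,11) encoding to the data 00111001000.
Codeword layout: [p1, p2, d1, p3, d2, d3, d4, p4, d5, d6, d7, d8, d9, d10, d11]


Parity bits: p1=0, p2=0, p3=1, p4=0

000101101001000


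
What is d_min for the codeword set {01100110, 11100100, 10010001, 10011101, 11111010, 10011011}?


Comparing all pairs, minimum distance: 2
Can detect 1 errors, correct 0 errors

2


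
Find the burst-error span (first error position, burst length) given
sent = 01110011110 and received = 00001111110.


XOR: 01111100000

Burst at position 1, length 5


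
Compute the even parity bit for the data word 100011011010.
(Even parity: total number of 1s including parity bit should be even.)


Number of 1s in data: 6
Parity bit: 0

0


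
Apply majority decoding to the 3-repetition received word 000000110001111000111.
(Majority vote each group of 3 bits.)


Groups: 000, 000, 110, 001, 111, 000, 111
Majority votes: 0010101

0010101


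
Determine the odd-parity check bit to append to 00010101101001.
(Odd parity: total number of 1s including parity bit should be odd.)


Number of 1s in data: 6
Parity bit: 1

1


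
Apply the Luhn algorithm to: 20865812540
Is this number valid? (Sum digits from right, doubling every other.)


Luhn sum = 43
43 mod 10 = 3

Invalid (Luhn sum mod 10 = 3)


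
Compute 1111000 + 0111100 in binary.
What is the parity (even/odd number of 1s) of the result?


1111000 = 120
0111100 = 60
Sum = 180 = 10110100
1s count = 4

even parity (4 ones in 10110100)


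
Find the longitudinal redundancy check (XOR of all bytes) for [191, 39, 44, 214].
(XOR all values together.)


XOR chain: 191 ^ 39 ^ 44 ^ 214 = 98

98


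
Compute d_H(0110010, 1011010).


XOR: 1101000
Count of 1s: 3

3


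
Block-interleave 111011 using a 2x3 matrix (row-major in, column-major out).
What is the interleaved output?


Matrix:
  111
  011
Read columns: 101111

101111


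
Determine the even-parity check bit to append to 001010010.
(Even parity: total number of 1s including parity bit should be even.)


Number of 1s in data: 3
Parity bit: 1

1


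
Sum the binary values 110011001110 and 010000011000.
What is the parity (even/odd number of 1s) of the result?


110011001110 = 3278
010000011000 = 1048
Sum = 4326 = 1000011100110
1s count = 6

even parity (6 ones in 1000011100110)


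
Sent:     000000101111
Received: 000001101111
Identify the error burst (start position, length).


XOR: 000001000000

Burst at position 5, length 1


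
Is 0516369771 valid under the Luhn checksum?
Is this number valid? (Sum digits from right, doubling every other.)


Luhn sum = 47
47 mod 10 = 7

Invalid (Luhn sum mod 10 = 7)


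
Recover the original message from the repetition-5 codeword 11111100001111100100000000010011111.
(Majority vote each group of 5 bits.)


Groups: 11111, 10000, 11111, 00100, 00000, 00100, 11111
Majority votes: 1010001

1010001


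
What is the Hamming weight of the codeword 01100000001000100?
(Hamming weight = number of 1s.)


Counting 1s in 01100000001000100

4


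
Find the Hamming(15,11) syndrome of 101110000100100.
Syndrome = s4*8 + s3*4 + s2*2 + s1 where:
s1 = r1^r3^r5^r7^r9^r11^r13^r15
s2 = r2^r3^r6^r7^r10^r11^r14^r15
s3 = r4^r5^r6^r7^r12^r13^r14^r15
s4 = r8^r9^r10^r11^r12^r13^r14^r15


s1=0, s2=0, s3=1, s4=0

Syndrome = 4 (error at position 4)


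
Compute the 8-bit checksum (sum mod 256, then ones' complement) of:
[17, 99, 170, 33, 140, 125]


Sum = 584 mod 256 = 72
Complement = 183

183


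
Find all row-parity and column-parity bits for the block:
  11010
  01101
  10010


Row parities: 110
Column parities: 00101

Row P: 110, Col P: 00101, Corner: 0


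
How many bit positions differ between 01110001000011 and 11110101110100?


XOR: 10000100110111
Count of 1s: 7

7


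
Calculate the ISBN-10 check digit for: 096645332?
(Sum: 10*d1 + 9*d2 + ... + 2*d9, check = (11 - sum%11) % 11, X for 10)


Weighted sum: 245
245 mod 11 = 3

Check digit: 8


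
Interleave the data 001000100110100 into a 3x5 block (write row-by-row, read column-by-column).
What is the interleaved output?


Matrix:
  00100
  01001
  10100
Read columns: 001010101000010

001010101000010


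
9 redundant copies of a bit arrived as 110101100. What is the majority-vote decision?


Ones: 5 out of 9
Threshold: 5

1 (5/9 voted 1)


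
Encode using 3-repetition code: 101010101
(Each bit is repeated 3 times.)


Each bit -> 3 copies

111000111000111000111000111


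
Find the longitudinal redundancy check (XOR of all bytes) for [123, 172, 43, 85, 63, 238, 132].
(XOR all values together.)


XOR chain: 123 ^ 172 ^ 43 ^ 85 ^ 63 ^ 238 ^ 132 = 252

252


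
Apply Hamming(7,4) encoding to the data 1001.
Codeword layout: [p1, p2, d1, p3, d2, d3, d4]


Parity bits: p1=0, p2=0, p3=1

0011001


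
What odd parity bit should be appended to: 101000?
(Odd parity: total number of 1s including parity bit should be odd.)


Number of 1s in data: 2
Parity bit: 1

1


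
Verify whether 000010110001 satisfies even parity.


Number of 1s: 4

Yes, parity is correct (4 ones)


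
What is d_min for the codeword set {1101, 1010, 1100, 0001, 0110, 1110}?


Comparing all pairs, minimum distance: 1
Can detect 0 errors, correct 0 errors

1


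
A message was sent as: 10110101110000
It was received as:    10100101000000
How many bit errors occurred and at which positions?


XOR: 00010000110000

3 error(s) at position(s): 3, 8, 9


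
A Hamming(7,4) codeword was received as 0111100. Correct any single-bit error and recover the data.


Syndrome = 0: no error detected

Data: 1100 (no errors)


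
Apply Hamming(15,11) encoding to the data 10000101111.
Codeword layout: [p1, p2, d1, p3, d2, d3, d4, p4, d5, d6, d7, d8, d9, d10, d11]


Parity bits: p1=1, p2=0, p3=0, p4=1

101000010101111


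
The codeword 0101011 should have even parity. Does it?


Number of 1s: 4

Yes, parity is correct (4 ones)


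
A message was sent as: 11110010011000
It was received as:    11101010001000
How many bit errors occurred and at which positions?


XOR: 00011000010000

3 error(s) at position(s): 3, 4, 9


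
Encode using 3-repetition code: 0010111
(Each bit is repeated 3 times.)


Each bit -> 3 copies

000000111000111111111


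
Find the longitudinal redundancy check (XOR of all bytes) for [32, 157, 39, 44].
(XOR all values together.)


XOR chain: 32 ^ 157 ^ 39 ^ 44 = 182

182


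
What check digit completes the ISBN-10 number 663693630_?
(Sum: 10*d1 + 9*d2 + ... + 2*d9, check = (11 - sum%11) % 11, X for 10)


Weighted sum: 282
282 mod 11 = 7

Check digit: 4


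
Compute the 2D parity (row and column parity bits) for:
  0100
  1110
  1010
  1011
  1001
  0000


Row parities: 110100
Column parities: 0010

Row P: 110100, Col P: 0010, Corner: 1


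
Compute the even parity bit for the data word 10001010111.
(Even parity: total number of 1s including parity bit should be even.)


Number of 1s in data: 6
Parity bit: 0

0


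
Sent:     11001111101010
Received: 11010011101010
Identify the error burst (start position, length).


XOR: 00011100000000

Burst at position 3, length 3


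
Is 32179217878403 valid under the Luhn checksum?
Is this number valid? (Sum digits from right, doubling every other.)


Luhn sum = 65
65 mod 10 = 5

Invalid (Luhn sum mod 10 = 5)


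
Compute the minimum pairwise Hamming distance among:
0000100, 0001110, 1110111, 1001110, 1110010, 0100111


Comparing all pairs, minimum distance: 1
Can detect 0 errors, correct 0 errors

1


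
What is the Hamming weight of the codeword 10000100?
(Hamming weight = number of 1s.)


Counting 1s in 10000100

2


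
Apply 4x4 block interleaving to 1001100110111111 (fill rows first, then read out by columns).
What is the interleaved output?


Matrix:
  1001
  1001
  1011
  1111
Read columns: 1111000100111111

1111000100111111


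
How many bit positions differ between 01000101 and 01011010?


XOR: 00011111
Count of 1s: 5

5


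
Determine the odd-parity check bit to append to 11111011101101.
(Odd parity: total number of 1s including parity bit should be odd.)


Number of 1s in data: 11
Parity bit: 0

0


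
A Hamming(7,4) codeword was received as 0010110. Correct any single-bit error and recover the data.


Syndrome = 0: no error detected

Data: 1110 (no errors)


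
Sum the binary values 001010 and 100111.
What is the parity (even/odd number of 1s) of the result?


001010 = 10
100111 = 39
Sum = 49 = 110001
1s count = 3

odd parity (3 ones in 110001)


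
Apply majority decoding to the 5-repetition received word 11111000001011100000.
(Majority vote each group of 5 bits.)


Groups: 11111, 00000, 10111, 00000
Majority votes: 1010

1010


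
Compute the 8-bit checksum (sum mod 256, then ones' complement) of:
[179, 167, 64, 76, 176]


Sum = 662 mod 256 = 150
Complement = 105

105


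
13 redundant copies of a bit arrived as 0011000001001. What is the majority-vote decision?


Ones: 4 out of 13
Threshold: 7

0 (4/13 voted 1)


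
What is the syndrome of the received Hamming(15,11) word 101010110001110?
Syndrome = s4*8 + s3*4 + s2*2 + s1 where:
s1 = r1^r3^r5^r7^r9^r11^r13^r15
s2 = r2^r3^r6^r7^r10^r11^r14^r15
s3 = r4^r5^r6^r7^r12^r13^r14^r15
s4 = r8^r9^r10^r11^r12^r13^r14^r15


s1=1, s2=1, s3=1, s4=0

Syndrome = 7 (error at position 7)


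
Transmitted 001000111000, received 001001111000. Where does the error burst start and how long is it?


XOR: 000001000000

Burst at position 5, length 1


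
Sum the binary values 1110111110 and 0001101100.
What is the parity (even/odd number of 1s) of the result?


1110111110 = 958
0001101100 = 108
Sum = 1066 = 10000101010
1s count = 4

even parity (4 ones in 10000101010)


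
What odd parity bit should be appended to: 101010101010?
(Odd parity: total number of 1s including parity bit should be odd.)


Number of 1s in data: 6
Parity bit: 1

1


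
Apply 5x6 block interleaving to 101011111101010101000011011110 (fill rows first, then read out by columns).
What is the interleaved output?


Matrix:
  101011
  111101
  010101
  000011
  011110
Read columns: 110000110111001011011001111110

110000110111001011011001111110


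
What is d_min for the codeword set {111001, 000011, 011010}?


Comparing all pairs, minimum distance: 3
Can detect 2 errors, correct 1 errors

3


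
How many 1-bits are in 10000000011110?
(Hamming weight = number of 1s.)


Counting 1s in 10000000011110

5


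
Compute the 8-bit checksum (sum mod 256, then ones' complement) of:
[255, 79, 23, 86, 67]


Sum = 510 mod 256 = 254
Complement = 1

1


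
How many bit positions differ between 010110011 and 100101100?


XOR: 110011111
Count of 1s: 7

7


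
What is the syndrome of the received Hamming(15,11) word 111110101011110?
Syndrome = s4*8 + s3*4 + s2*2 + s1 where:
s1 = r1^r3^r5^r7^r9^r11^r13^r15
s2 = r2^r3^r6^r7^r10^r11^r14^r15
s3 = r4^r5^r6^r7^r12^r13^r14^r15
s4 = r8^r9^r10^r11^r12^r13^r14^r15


s1=1, s2=1, s3=0, s4=1

Syndrome = 11 (error at position 11)


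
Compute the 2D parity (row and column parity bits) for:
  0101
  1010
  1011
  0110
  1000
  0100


Row parities: 001011
Column parities: 1110

Row P: 001011, Col P: 1110, Corner: 1
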